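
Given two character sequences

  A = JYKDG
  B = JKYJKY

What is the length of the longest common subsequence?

3

Let dp[i][j] be the LCS length of the first i characters of A and the first j characters of B. dp[i][j] = dp[i-1][j-1]+1 when the i-th and j-th characters match, else max(dp[i-1][j], dp[i][j-1]).
    ·  J  K  Y  J  K  Y
 ·  0  0  0  0  0  0  0
 J  0  1  1  1  1  1  1
 Y  0  1  1  2  2  2  2
 K  0  1  2  2  2  3  3
 D  0  1  2  2  2  3  3
 G  0  1  2  2  2  3  3
dp[5][6] = 3. One LCS (by backtracking along matches): JYK.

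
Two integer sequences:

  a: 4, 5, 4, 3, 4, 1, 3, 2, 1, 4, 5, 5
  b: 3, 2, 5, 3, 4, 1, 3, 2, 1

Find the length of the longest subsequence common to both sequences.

7

One common subsequence of length 7: 5 [2,3], then 3 [4,4], then 4 [5,5], then 1 [6,6], then 3 [7,7], then 2 [8,8], then 1 [9,9]. dp[12][9] = 7 confirms this is the maximum.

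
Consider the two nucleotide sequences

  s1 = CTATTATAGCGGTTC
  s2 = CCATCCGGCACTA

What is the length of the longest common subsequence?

Taking C at s1[1]=s2[2] → A at s1[3]=s2[3] → T at s1[4]=s2[4] → C at s1[10]=s2[6] → G at s1[11]=s2[7] → G at s1[12]=s2[8] → T at s1[13]=s2[12] gives a common subsequence of length 7. Since dp[15][13] = 7, nothing longer is possible.

7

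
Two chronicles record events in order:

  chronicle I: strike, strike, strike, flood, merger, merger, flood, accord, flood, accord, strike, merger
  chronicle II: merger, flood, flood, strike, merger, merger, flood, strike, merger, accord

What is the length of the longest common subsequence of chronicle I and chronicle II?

6

Taking strike at chronicle I[3]=chronicle II[4], merger at chronicle I[5]=chronicle II[5], merger at chronicle I[6]=chronicle II[6], flood at chronicle I[9]=chronicle II[7], strike at chronicle I[11]=chronicle II[8], merger at chronicle I[12]=chronicle II[9] gives a common subsequence of length 6. Since dp[12][10] = 6, nothing longer is possible.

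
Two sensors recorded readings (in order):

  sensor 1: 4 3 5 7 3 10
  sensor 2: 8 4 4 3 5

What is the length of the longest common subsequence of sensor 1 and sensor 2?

Let dp[i][j] be the LCS length of the first i values of sensor 1 and the first j values of sensor 2. dp[i][j] = dp[i-1][j-1]+1 when the i-th and j-th values match, else max(dp[i-1][j], dp[i][j-1]).
    ·  8  4  4  3  5
 ·  0  0  0  0  0  0
 4  0  0  1  1  1  1
 3  0  0  1  1  2  2
 5  0  0  1  1  2  3
 7  0  0  1  1  2  3
 3  0  0  1  1  2  3
10  0  0  1  1  2  3
dp[6][5] = 3. One LCS (by backtracking along matches): 4, 3, 5.

3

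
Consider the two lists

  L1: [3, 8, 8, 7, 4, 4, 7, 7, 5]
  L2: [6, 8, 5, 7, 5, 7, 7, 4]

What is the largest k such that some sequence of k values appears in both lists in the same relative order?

Let dp[i][j] be the LCS length of the first i values of L1 and the first j values of L2. dp[i][j] = dp[i-1][j-1]+1 when the i-th and j-th values match, else max(dp[i-1][j], dp[i][j-1]).
    ·  6  8  5  7  5  7  7  4
 ·  0  0  0  0  0  0  0  0  0
 3  0  0  0  0  0  0  0  0  0
 8  0  0  1  1  1  1  1  1  1
 8  0  0  1  1  1  1  1  1  1
 7  0  0  1  1  2  2  2  2  2
 4  0  0  1  1  2  2  2  2  3
 4  0  0  1  1  2  2  2  2  3
 7  0  0  1  1  2  2  3  3  3
 7  0  0  1  1  2  2  3  4  4
 5  0  0  1  2  2  3  3  4  4
dp[9][8] = 4. One LCS (by backtracking along matches): 8, 7, 7, 7.

4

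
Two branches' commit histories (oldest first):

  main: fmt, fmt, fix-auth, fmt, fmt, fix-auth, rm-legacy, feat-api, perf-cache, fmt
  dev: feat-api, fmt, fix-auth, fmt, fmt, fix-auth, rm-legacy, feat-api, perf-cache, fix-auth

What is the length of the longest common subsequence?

8

Match fmt (main #2, dev #2); then fix-auth (main #3, dev #3); then fmt (main #4, dev #4); then fmt (main #5, dev #5); then fix-auth (main #6, dev #6); then rm-legacy (main #7, dev #7); then feat-api (main #8, dev #8); then perf-cache (main #9, dev #9) — 8 commits in the same relative order in both. The LCS DP gives dp[10][10] = 8, so this is optimal.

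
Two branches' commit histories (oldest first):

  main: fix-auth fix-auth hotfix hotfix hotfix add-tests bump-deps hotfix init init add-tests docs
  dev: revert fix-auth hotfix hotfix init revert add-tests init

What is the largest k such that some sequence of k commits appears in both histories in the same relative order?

5

Match fix-auth (main #2, dev #2), then hotfix (main #3, dev #3), then hotfix (main #4, dev #4), then add-tests (main #6, dev #7), then init (main #10, dev #8) — 5 commits in the same relative order in both. dp[12][8] = 5 confirms this is the maximum.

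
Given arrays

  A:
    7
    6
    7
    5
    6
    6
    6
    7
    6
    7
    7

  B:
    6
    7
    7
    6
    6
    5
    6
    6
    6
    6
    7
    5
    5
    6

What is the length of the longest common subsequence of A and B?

One common subsequence of length 8: 7 at A[1]=B[3]; then 6 at A[2]=B[5]; then 5 at A[4]=B[6]; then 6 at A[5]=B[8]; then 6 at A[6]=B[9]; then 6 at A[7]=B[10]; then 7 at A[8]=B[11]; then 6 at A[9]=B[14], and the DP table's final entry dp[11][14] is also 8, so no common subsequence is longer.

8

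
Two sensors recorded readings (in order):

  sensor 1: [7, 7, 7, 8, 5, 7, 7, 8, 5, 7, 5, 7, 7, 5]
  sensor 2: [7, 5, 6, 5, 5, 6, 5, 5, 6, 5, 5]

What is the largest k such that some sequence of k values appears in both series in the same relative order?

Taking 7 (sensor 1 #1, sensor 2 #1), 5 (sensor 1 #5, sensor 2 #7), 5 (sensor 1 #9, sensor 2 #8), 5 (sensor 1 #11, sensor 2 #10), 5 (sensor 1 #14, sensor 2 #11) gives a common subsequence of length 5. dp[14][11] = 5 confirms this is the maximum.

5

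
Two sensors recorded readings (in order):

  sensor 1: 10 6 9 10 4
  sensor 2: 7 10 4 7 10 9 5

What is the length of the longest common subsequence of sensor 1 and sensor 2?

2

Let dp[i][j] be the LCS length of the first i values of sensor 1 and the first j values of sensor 2. dp[i][j] = dp[i-1][j-1]+1 when the i-th and j-th values match, else max(dp[i-1][j], dp[i][j-1]).
    ·  7 10  4  7 10  9  5
 ·  0  0  0  0  0  0  0  0
10  0  0  1  1  1  1  1  1
 6  0  0  1  1  1  1  1  1
 9  0  0  1  1  1  1  2  2
10  0  0  1  1  1  2  2  2
 4  0  0  1  2  2  2  2  2
dp[5][7] = 2. One LCS (by backtracking along matches): 10, 9.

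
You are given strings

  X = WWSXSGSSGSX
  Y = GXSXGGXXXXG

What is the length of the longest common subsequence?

Let dp[i][j] be the LCS length of the first i characters of X and the first j characters of Y. dp[i][j] = dp[i-1][j-1]+1 when the i-th and j-th characters match, else max(dp[i-1][j], dp[i][j-1]).
    ·  G  X  S  X  G  G  X  X  X  X  G
 ·  0  0  0  0  0  0  0  0  0  0  0  0
 W  0  0  0  0  0  0  0  0  0  0  0  0
 W  0  0  0  0  0  0  0  0  0  0  0  0
 S  0  0  0  1  1  1  1  1  1  1  1  1
 X  0  0  1  1  2  2  2  2  2  2  2  2
 S  0  0  1  2  2  2  2  2  2  2  2  2
 G  0  1  1  2  2  3  3  3  3  3  3  3
 S  0  1  1  2  2  3  3  3  3  3  3  3
 S  0  1  1  2  2  3  3  3  3  3  3  3
 G  0  1  1  2  2  3  4  4  4  4  4  4
 S  0  1  1  2  2  3  4  4  4  4  4  4
 X  0  1  2  2  3  3  4  5  5  5  5  5
dp[11][11] = 5. One LCS (by backtracking along matches): SXGGX.

5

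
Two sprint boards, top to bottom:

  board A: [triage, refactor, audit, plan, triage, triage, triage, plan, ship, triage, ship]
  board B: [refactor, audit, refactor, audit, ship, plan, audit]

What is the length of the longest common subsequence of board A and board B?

3

One common subsequence of length 3: refactor (board A #2, board B #3), audit (board A #3, board B #4), plan (board A #4, board B #6). dp[11][7] = 3 confirms this is the maximum.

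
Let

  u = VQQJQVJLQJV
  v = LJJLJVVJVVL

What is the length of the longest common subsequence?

Taking J (u #4, v #2), J (u #7, v #3), L (u #8, v #4), J (u #10, v #8), V (u #11, v #10) gives a common subsequence of length 5, and the DP table's final entry dp[11][11] is also 5, so no common subsequence is longer.

5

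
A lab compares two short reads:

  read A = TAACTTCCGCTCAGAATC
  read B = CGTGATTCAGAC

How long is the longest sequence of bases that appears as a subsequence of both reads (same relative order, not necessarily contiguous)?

Match T (read A #1, read B #3), then A (read A #3, read B #5), then T (read A #6, read B #6), then T (read A #11, read B #7), then C (read A #12, read B #8), then A (read A #13, read B #9), then G (read A #14, read B #10), then A (read A #16, read B #11), then C (read A #18, read B #12) — 9 bases in the same relative order in both. The LCS DP gives dp[18][12] = 9, so this is optimal.

9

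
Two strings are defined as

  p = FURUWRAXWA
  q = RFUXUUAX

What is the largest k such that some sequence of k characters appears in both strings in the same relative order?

Let dp[i][j] be the LCS length of the first i characters of p and the first j characters of q. dp[i][j] = dp[i-1][j-1]+1 when the i-th and j-th characters match, else max(dp[i-1][j], dp[i][j-1]).
    ·  R  F  U  X  U  U  A  X
 ·  0  0  0  0  0  0  0  0  0
 F  0  0  1  1  1  1  1  1  1
 U  0  0  1  2  2  2  2  2  2
 R  0  1  1  2  2  2  2  2  2
 U  0  1  1  2  2  3  3  3  3
 W  0  1  1  2  2  3  3  3  3
 R  0  1  1  2  2  3  3  3  3
 A  0  1  1  2  2  3  3  4  4
 X  0  1  1  2  3  3  3  4  5
 W  0  1  1  2  3  3  3  4  5
 A  0  1  1  2  3  3  3  4  5
dp[10][8] = 5. One LCS (by backtracking along matches): FUUAX.

5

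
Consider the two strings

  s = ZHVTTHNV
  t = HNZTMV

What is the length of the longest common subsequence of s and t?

3

Let dp[i][j] be the LCS length of the first i characters of s and the first j characters of t. dp[i][j] = dp[i-1][j-1]+1 when the i-th and j-th characters match, else max(dp[i-1][j], dp[i][j-1]).
    ·  H  N  Z  T  M  V
 ·  0  0  0  0  0  0  0
 Z  0  0  0  1  1  1  1
 H  0  1  1  1  1  1  1
 V  0  1  1  1  1  1  2
 T  0  1  1  1  2  2  2
 T  0  1  1  1  2  2  2
 H  0  1  1  1  2  2  2
 N  0  1  2  2  2  2  2
 V  0  1  2  2  2  2  3
dp[8][6] = 3. One LCS (by backtracking along matches): ZTV.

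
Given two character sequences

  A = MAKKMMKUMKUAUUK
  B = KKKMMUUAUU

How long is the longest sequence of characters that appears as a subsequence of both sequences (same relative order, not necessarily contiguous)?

Taking K [3,2], K [4,3], M [5,4], M [6,5], U [8,6], U [11,7], A [12,8], U [13,9], U [14,10] gives a common subsequence of length 9. Since dp[15][10] = 9, nothing longer is possible.

9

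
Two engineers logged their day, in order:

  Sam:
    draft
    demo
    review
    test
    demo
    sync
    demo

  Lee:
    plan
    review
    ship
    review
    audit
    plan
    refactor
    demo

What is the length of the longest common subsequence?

2

Taking review [3,4]; then demo [7,8] gives a common subsequence of length 2. The LCS DP gives dp[7][8] = 2, so this is optimal.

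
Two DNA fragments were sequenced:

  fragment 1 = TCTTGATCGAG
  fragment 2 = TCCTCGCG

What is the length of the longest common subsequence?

6

Let dp[i][j] be the LCS length of the first i bases of fragment 1 and the first j bases of fragment 2. dp[i][j] = dp[i-1][j-1]+1 when the i-th and j-th bases match, else max(dp[i-1][j], dp[i][j-1]).
    ·  T  C  C  T  C  G  C  G
 ·  0  0  0  0  0  0  0  0  0
 T  0  1  1  1  1  1  1  1  1
 C  0  1  2  2  2  2  2  2  2
 T  0  1  2  2  3  3  3  3  3
 T  0  1  2  2  3  3  3  3  3
 G  0  1  2  2  3  3  4  4  4
 A  0  1  2  2  3  3  4  4  4
 T  0  1  2  2  3  3  4  4  4
 C  0  1  2  3  3  4  4  5  5
 G  0  1  2  3  3  4  5  5  6
 A  0  1  2  3  3  4  5  5  6
 G  0  1  2  3  3  4  5  5  6
dp[11][8] = 6. One LCS (by backtracking along matches): TCTGCG.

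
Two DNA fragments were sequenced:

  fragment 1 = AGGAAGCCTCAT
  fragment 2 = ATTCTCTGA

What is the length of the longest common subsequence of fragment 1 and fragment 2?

5

Let dp[i][j] be the LCS length of the first i bases of fragment 1 and the first j bases of fragment 2. dp[i][j] = dp[i-1][j-1]+1 when the i-th and j-th bases match, else max(dp[i-1][j], dp[i][j-1]).
    ·  A  T  T  C  T  C  T  G  A
 ·  0  0  0  0  0  0  0  0  0  0
 A  0  1  1  1  1  1  1  1  1  1
 G  0  1  1  1  1  1  1  1  2  2
 G  0  1  1  1  1  1  1  1  2  2
 A  0  1  1  1  1  1  1  1  2  3
 A  0  1  1  1  1  1  1  1  2  3
 G  0  1  1  1  1  1  1  1  2  3
 C  0  1  1  1  2  2  2  2  2  3
 C  0  1  1  1  2  2  3  3  3  3
 T  0  1  2  2  2  3  3  4  4  4
 C  0  1  2  2  3  3  4  4  4  4
 A  0  1  2  2  3  3  4  4  4  5
 T  0  1  2  3  3  4  4  5  5  5
dp[12][9] = 5. One LCS (by backtracking along matches): ACCTA.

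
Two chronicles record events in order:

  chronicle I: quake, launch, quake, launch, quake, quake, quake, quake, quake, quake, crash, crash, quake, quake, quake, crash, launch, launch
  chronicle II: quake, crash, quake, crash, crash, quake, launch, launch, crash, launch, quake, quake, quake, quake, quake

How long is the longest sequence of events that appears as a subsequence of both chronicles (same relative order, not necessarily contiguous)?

One common subsequence of length 8: quake (chronicle I #1, chronicle II #6) → launch (chronicle I #2, chronicle II #8) → launch (chronicle I #4, chronicle II #10) → quake (chronicle I #9, chronicle II #11) → quake (chronicle I #10, chronicle II #12) → quake (chronicle I #13, chronicle II #13) → quake (chronicle I #14, chronicle II #14) → quake (chronicle I #15, chronicle II #15). The LCS DP gives dp[18][15] = 8, so this is optimal.

8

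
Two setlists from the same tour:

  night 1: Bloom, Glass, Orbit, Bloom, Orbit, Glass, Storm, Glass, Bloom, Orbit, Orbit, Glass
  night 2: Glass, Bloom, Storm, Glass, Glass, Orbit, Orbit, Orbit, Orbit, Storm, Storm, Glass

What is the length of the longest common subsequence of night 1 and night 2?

Taking Bloom (night 1 #1, night 2 #2) → Glass (night 1 #2, night 2 #5) → Orbit (night 1 #3, night 2 #6) → Orbit (night 1 #5, night 2 #7) → Orbit (night 1 #10, night 2 #8) → Orbit (night 1 #11, night 2 #9) → Glass (night 1 #12, night 2 #12) gives a common subsequence of length 7. The LCS DP gives dp[12][12] = 7, so this is optimal.

7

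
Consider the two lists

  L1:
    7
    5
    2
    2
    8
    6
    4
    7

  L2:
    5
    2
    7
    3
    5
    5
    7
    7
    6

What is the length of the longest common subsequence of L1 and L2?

Taking 7 (L1 #1, L2 #3), then 5 (L1 #2, L2 #6), then 6 (L1 #6, L2 #9) gives a common subsequence of length 3. The LCS DP gives dp[8][9] = 3, so this is optimal.

3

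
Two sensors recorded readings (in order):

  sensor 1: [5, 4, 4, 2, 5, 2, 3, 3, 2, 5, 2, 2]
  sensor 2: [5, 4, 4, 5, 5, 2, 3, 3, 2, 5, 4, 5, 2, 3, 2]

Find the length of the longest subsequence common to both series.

11

Match 5 (sensor 1 #1, sensor 2 #1), 4 (sensor 1 #2, sensor 2 #2), 4 (sensor 1 #3, sensor 2 #3), 5 (sensor 1 #5, sensor 2 #5), 2 (sensor 1 #6, sensor 2 #6), 3 (sensor 1 #7, sensor 2 #7), 3 (sensor 1 #8, sensor 2 #8), 2 (sensor 1 #9, sensor 2 #9), 5 (sensor 1 #10, sensor 2 #12), 2 (sensor 1 #11, sensor 2 #13), 2 (sensor 1 #12, sensor 2 #15) — 11 values in the same relative order in both. Since dp[12][15] = 11, nothing longer is possible.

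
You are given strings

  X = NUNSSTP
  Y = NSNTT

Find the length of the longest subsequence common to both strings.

3

Let dp[i][j] be the LCS length of the first i characters of X and the first j characters of Y. dp[i][j] = dp[i-1][j-1]+1 when the i-th and j-th characters match, else max(dp[i-1][j], dp[i][j-1]).
    ·  N  S  N  T  T
 ·  0  0  0  0  0  0
 N  0  1  1  1  1  1
 U  0  1  1  1  1  1
 N  0  1  1  2  2  2
 S  0  1  2  2  2  2
 S  0  1  2  2  2  2
 T  0  1  2  2  3  3
 P  0  1  2  2  3  3
dp[7][5] = 3. One LCS (by backtracking along matches): NNT.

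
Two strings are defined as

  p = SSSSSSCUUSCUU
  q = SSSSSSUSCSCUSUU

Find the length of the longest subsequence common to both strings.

11

Match S [1,3] → S [2,4] → S [3,5] → S [4,6] → S [5,8] → S [6,10] → C [7,11] → U [9,12] → S [10,13] → U [12,14] → U [13,15] — 11 characters in the same relative order in both. The LCS DP gives dp[13][15] = 11, so this is optimal.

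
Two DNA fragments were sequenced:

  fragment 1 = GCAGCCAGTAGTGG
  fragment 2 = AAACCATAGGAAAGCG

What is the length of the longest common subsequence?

One common subsequence of length 9: A at fragment 1[3]=fragment 2[3], then C at fragment 1[5]=fragment 2[4], then C at fragment 1[6]=fragment 2[5], then A at fragment 1[7]=fragment 2[6], then T at fragment 1[9]=fragment 2[7], then A at fragment 1[10]=fragment 2[8], then G at fragment 1[11]=fragment 2[10], then G at fragment 1[13]=fragment 2[14], then G at fragment 1[14]=fragment 2[16]. dp[14][16] = 9 confirms this is the maximum.

9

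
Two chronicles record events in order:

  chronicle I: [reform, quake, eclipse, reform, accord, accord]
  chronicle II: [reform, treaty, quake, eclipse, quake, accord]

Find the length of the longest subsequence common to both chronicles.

Match reform [1,1] → quake [2,3] → eclipse [3,4] → accord [6,6] — 4 events in the same relative order in both. The LCS DP gives dp[6][6] = 4, so this is optimal.

4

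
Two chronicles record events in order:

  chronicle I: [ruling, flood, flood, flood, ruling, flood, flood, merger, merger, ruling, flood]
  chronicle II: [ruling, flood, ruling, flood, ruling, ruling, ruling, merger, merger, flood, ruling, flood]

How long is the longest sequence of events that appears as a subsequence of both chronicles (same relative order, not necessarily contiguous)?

8

Pick ruling [1,1], then flood [2,2], then flood [3,4], then ruling [5,7], then merger [8,8], then merger [9,9], then ruling [10,11], then flood [11,12]; all 8 events appear in both, in order. dp[11][12] = 8 confirms this is the maximum.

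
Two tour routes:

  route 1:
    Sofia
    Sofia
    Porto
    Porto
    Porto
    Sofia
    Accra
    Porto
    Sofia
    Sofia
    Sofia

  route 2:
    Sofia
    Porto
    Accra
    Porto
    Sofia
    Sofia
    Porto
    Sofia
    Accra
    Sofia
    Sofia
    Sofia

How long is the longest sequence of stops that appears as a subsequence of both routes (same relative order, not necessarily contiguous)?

Taking Sofia (route 1 #2, route 2 #1) → Porto (route 1 #3, route 2 #2) → Porto (route 1 #4, route 2 #4) → Porto (route 1 #5, route 2 #7) → Sofia (route 1 #6, route 2 #8) → Accra (route 1 #7, route 2 #9) → Sofia (route 1 #9, route 2 #10) → Sofia (route 1 #10, route 2 #11) → Sofia (route 1 #11, route 2 #12) gives a common subsequence of length 9. Since dp[11][12] = 9, nothing longer is possible.

9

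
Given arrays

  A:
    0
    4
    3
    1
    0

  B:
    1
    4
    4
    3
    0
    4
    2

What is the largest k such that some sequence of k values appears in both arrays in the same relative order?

Pick 4 [2,3] → 3 [3,4] → 0 [5,5]; all 3 values appear in both, in order. Since dp[5][7] = 3, nothing longer is possible.

3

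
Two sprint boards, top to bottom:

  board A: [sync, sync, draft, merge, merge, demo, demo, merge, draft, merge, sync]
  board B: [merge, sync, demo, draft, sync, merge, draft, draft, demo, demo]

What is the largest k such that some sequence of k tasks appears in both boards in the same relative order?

Pick sync at board A[1]=board B[2], sync at board A[2]=board B[5], draft at board A[3]=board B[8], demo at board A[6]=board B[9], demo at board A[7]=board B[10]; all 5 tasks appear in both, in order. Since dp[11][10] = 5, nothing longer is possible.

5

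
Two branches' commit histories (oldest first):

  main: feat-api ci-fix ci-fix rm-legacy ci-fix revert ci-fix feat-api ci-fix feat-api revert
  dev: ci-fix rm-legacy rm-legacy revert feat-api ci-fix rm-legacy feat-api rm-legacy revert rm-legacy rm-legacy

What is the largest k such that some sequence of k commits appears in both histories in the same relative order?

One common subsequence of length 7: ci-fix at main[2]=dev[1]; then rm-legacy at main[4]=dev[3]; then revert at main[6]=dev[4]; then feat-api at main[8]=dev[5]; then ci-fix at main[9]=dev[6]; then feat-api at main[10]=dev[8]; then revert at main[11]=dev[10]. dp[11][12] = 7 confirms this is the maximum.

7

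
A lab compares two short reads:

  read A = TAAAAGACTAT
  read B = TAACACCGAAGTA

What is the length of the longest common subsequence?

8

One common subsequence of length 8: T [1,1] → A [2,3] → A [3,5] → A [4,9] → A [5,10] → G [6,11] → T [9,12] → A [10,13]. The LCS DP gives dp[11][13] = 8, so this is optimal.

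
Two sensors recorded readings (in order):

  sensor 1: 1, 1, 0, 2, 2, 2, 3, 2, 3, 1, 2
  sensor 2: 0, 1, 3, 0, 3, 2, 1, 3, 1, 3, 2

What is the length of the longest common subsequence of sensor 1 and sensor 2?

One common subsequence of length 7: 1 at sensor 1[1]=sensor 2[2], then 0 at sensor 1[3]=sensor 2[4], then 3 at sensor 1[7]=sensor 2[5], then 2 at sensor 1[8]=sensor 2[6], then 3 at sensor 1[9]=sensor 2[8], then 1 at sensor 1[10]=sensor 2[9], then 2 at sensor 1[11]=sensor 2[11]. Since dp[11][11] = 7, nothing longer is possible.

7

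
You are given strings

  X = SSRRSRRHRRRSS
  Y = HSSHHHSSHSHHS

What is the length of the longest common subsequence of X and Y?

6

One common subsequence of length 6: S at X[1]=Y[3], S at X[2]=Y[7], S at X[5]=Y[8], H at X[8]=Y[9], S at X[12]=Y[10], S at X[13]=Y[13], and the DP table's final entry dp[13][13] is also 6, so no common subsequence is longer.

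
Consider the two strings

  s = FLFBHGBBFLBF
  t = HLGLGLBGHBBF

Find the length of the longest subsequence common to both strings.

6

Pick L [2,6], B [4,7], H [5,9], B [8,10], B [11,11], F [12,12]; all 6 characters appear in both, in order. dp[12][12] = 6 confirms this is the maximum.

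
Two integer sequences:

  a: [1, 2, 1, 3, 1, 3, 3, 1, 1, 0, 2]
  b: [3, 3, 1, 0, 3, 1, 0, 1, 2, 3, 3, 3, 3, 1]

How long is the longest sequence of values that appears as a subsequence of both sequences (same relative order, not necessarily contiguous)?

6

Taking 1 [1,8], 2 [2,9], 3 [4,11], 3 [6,12], 3 [7,13], 1 [9,14] gives a common subsequence of length 6. Since dp[11][14] = 6, nothing longer is possible.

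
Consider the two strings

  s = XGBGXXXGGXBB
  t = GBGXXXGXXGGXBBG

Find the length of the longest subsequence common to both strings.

11

Match G (s #2, t #1), then B (s #3, t #2), then G (s #4, t #3), then X (s #5, t #6), then X (s #6, t #8), then X (s #7, t #9), then G (s #8, t #10), then G (s #9, t #11), then X (s #10, t #12), then B (s #11, t #13), then B (s #12, t #14) — 11 characters in the same relative order in both. dp[12][15] = 11 confirms this is the maximum.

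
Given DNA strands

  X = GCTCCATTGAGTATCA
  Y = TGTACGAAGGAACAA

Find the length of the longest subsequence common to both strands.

One common subsequence of length 9: G (X #1, Y #2); then T (X #3, Y #3); then C (X #4, Y #5); then A (X #6, Y #8); then G (X #9, Y #10); then A (X #10, Y #11); then A (X #13, Y #12); then C (X #15, Y #13); then A (X #16, Y #15). Since dp[16][15] = 9, nothing longer is possible.

9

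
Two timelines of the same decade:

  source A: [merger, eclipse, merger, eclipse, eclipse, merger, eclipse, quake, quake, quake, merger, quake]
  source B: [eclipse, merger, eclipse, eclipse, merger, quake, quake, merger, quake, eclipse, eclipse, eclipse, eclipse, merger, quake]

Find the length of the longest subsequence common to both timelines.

10

Taking eclipse at source A[2]=source B[1]; then merger at source A[3]=source B[2]; then eclipse at source A[4]=source B[3]; then eclipse at source A[5]=source B[4]; then merger at source A[6]=source B[5]; then quake at source A[8]=source B[6]; then quake at source A[9]=source B[7]; then quake at source A[10]=source B[9]; then merger at source A[11]=source B[14]; then quake at source A[12]=source B[15] gives a common subsequence of length 10. dp[12][15] = 10 confirms this is the maximum.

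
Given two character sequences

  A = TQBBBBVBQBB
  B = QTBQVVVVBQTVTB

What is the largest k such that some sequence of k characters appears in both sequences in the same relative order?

6

Pick T (A #1, B #2), Q (A #2, B #4), V (A #7, B #8), B (A #8, B #9), Q (A #9, B #10), B (A #11, B #14); all 6 characters appear in both, in order. Since dp[11][14] = 6, nothing longer is possible.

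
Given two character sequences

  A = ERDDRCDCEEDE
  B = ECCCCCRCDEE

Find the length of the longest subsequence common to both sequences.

6

Let dp[i][j] be the LCS length of the first i characters of A and the first j characters of B. dp[i][j] = dp[i-1][j-1]+1 when the i-th and j-th characters match, else max(dp[i-1][j], dp[i][j-1]).
    ·  E  C  C  C  C  C  R  C  D  E  E
 ·  0  0  0  0  0  0  0  0  0  0  0  0
 E  0  1  1  1  1  1  1  1  1  1  1  1
 R  0  1  1  1  1  1  1  2  2  2  2  2
 D  0  1  1  1  1  1  1  2  2  3  3  3
 D  0  1  1  1  1  1  1  2  2  3  3  3
 R  0  1  1  1  1  1  1  2  2  3  3  3
 C  0  1  2  2  2  2  2  2  3  3  3  3
 D  0  1  2  2  2  2  2  2  3  4  4  4
 C  0  1  2  3  3  3  3  3  3  4  4  4
 E  0  1  2  3  3  3  3  3  3  4  5  5
 E  0  1  2  3  3  3  3  3  3  4  5  6
 D  0  1  2  3  3  3  3  3  3  4  5  6
 E  0  1  2  3  3  3  3  3  3  4  5  6
dp[12][11] = 6. One LCS (by backtracking along matches): ERCDEE.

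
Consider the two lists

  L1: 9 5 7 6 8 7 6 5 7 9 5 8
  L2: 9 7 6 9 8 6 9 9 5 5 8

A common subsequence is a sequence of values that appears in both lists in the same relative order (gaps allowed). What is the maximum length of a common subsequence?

8

One common subsequence of length 8: 9 [1,1], 7 [3,2], 6 [4,3], 8 [5,5], 6 [7,6], 5 [8,9], 5 [11,10], 8 [12,11]. Since dp[12][11] = 8, nothing longer is possible.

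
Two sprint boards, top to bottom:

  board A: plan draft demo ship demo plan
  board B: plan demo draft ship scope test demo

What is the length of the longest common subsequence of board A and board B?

Taking plan (board A #1, board B #1), draft (board A #2, board B #3), ship (board A #4, board B #4), demo (board A #5, board B #7) gives a common subsequence of length 4. dp[6][7] = 4 confirms this is the maximum.

4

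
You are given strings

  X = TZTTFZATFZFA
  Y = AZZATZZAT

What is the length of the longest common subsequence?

Let dp[i][j] be the LCS length of the first i characters of X and the first j characters of Y. dp[i][j] = dp[i-1][j-1]+1 when the i-th and j-th characters match, else max(dp[i-1][j], dp[i][j-1]).
    ·  A  Z  Z  A  T  Z  Z  A  T
 ·  0  0  0  0  0  0  0  0  0  0
 T  0  0  0  0  0  1  1  1  1  1
 Z  0  0  1  1  1  1  2  2  2  2
 T  0  0  1  1  1  2  2  2  2  3
 T  0  0  1  1  1  2  2  2  2  3
 F  0  0  1  1  1  2  2  2  2  3
 Z  0  0  1  2  2  2  3  3  3  3
 A  0  1  1  2  3  3  3  3  4  4
 T  0  1  1  2  3  4  4  4  4  5
 F  0  1  1  2  3  4  4  4  4  5
 Z  0  1  2  2  3  4  5  5  5  5
 F  0  1  2  2  3  4  5  5  5  5
 A  0  1  2  2  3  4  5  5  6  6
dp[12][9] = 6. One LCS (by backtracking along matches): ZZATZA.

6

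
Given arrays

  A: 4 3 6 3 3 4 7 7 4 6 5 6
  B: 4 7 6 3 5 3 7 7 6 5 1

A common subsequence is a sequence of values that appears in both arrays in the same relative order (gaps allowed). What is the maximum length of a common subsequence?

8

Taking 4 at A[1]=B[1], 6 at A[3]=B[3], 3 at A[4]=B[4], 3 at A[5]=B[6], 7 at A[7]=B[7], 7 at A[8]=B[8], 6 at A[10]=B[9], 5 at A[11]=B[10] gives a common subsequence of length 8. Since dp[12][11] = 8, nothing longer is possible.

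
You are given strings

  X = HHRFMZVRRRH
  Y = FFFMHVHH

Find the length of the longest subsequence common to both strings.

One common subsequence of length 4: F [4,3] → M [5,4] → V [7,6] → H [11,8]. The LCS DP gives dp[11][8] = 4, so this is optimal.

4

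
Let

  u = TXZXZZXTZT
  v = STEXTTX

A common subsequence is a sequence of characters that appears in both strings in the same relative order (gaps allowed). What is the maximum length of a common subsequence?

4

Taking T (u #1, v #2); then X (u #7, v #4); then T (u #8, v #5); then T (u #10, v #6) gives a common subsequence of length 4, and the DP table's final entry dp[10][7] is also 4, so no common subsequence is longer.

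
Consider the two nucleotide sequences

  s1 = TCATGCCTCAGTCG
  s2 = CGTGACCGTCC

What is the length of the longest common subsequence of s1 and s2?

Taking C (s1 #2, s2 #1) → T (s1 #4, s2 #3) → G (s1 #5, s2 #4) → C (s1 #6, s2 #6) → C (s1 #7, s2 #7) → T (s1 #8, s2 #9) → C (s1 #9, s2 #10) → C (s1 #13, s2 #11) gives a common subsequence of length 8. The LCS DP gives dp[14][11] = 8, so this is optimal.

8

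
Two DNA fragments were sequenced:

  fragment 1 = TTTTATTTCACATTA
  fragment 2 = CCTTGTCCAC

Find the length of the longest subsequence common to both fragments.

6

Taking T [1,3]; then T [2,4]; then T [3,6]; then C [9,8]; then A [10,9]; then C [11,10] gives a common subsequence of length 6, and the DP table's final entry dp[15][10] is also 6, so no common subsequence is longer.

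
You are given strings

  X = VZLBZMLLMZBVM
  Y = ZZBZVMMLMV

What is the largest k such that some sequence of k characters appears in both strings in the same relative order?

Taking Z (X #2, Y #2), B (X #4, Y #3), Z (X #5, Y #4), M (X #6, Y #7), L (X #8, Y #8), M (X #9, Y #9), V (X #12, Y #10) gives a common subsequence of length 7. The LCS DP gives dp[13][10] = 7, so this is optimal.

7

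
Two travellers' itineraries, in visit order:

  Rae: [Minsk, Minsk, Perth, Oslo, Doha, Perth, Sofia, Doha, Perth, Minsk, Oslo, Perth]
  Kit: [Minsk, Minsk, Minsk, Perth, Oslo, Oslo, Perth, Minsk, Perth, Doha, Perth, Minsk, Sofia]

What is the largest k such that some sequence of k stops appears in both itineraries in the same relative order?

Pick Minsk [1,2] → Minsk [2,3] → Perth [3,4] → Oslo [4,6] → Perth [6,9] → Doha [8,10] → Perth [9,11] → Minsk [10,12]; all 8 stops appear in both, in order. Since dp[12][13] = 8, nothing longer is possible.

8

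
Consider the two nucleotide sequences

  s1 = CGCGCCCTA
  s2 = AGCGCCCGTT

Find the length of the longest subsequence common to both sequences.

7

One common subsequence of length 7: G [2,2]; then C [3,3]; then G [4,4]; then C [5,5]; then C [6,6]; then C [7,7]; then T [8,10], and the DP table's final entry dp[9][10] is also 7, so no common subsequence is longer.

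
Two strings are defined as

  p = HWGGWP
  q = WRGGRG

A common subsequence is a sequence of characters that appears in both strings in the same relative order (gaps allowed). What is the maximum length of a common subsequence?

Let dp[i][j] be the LCS length of the first i characters of p and the first j characters of q. dp[i][j] = dp[i-1][j-1]+1 when the i-th and j-th characters match, else max(dp[i-1][j], dp[i][j-1]).
    ·  W  R  G  G  R  G
 ·  0  0  0  0  0  0  0
 H  0  0  0  0  0  0  0
 W  0  1  1  1  1  1  1
 G  0  1  1  2  2  2  2
 G  0  1  1  2  3  3  3
 W  0  1  1  2  3  3  3
 P  0  1  1  2  3  3  3
dp[6][6] = 3. One LCS (by backtracking along matches): WGG.

3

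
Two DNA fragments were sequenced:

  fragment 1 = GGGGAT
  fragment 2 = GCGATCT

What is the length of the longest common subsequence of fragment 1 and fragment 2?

One common subsequence of length 4: G (fragment 1 #1, fragment 2 #1); then G (fragment 1 #4, fragment 2 #3); then A (fragment 1 #5, fragment 2 #4); then T (fragment 1 #6, fragment 2 #7). The LCS DP gives dp[6][7] = 4, so this is optimal.

4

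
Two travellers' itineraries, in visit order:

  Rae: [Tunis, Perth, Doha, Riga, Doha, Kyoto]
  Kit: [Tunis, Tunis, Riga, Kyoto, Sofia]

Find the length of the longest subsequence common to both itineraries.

One common subsequence of length 3: Tunis [1,2], then Riga [4,3], then Kyoto [6,4]. Since dp[6][5] = 3, nothing longer is possible.

3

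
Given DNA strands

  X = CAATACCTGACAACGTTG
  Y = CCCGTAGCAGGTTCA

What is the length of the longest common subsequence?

10

Pick C (X #1, Y #1), C (X #6, Y #2), C (X #7, Y #3), T (X #8, Y #5), G (X #9, Y #7), C (X #11, Y #8), A (X #12, Y #9), G (X #15, Y #11), T (X #16, Y #12), T (X #17, Y #13); all 10 bases appear in both, in order. dp[18][15] = 10 confirms this is the maximum.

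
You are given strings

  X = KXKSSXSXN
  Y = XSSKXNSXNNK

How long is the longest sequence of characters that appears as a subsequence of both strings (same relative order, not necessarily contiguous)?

7

Match X [2,1]; then S [4,2]; then S [5,3]; then X [6,5]; then S [7,7]; then X [8,8]; then N [9,10] — 7 characters in the same relative order in both. The LCS DP gives dp[9][11] = 7, so this is optimal.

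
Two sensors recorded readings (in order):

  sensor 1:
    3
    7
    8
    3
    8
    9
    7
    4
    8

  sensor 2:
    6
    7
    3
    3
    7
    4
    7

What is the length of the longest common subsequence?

Let dp[i][j] be the LCS length of the first i values of sensor 1 and the first j values of sensor 2. dp[i][j] = dp[i-1][j-1]+1 when the i-th and j-th values match, else max(dp[i-1][j], dp[i][j-1]).
    ·  6  7  3  3  7  4  7
 ·  0  0  0  0  0  0  0  0
 3  0  0  0  1  1  1  1  1
 7  0  0  1  1  1  2  2  2
 8  0  0  1  1  1  2  2  2
 3  0  0  1  2  2  2  2  2
 8  0  0  1  2  2  2  2  2
 9  0  0  1  2  2  2  2  2
 7  0  0  1  2  2  3  3  3
 4  0  0  1  2  2  3  4  4
 8  0  0  1  2  2  3  4  4
dp[9][7] = 4. One LCS (by backtracking along matches): 3, 3, 7, 4.

4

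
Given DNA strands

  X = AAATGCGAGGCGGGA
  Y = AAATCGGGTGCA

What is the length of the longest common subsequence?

10

Pick A [1,1], A [2,2], A [3,3], T [4,4], G [5,6], G [7,7], G [9,8], G [10,10], C [11,11], A [15,12]; all 10 bases appear in both, in order, and the DP table's final entry dp[15][12] is also 10, so no common subsequence is longer.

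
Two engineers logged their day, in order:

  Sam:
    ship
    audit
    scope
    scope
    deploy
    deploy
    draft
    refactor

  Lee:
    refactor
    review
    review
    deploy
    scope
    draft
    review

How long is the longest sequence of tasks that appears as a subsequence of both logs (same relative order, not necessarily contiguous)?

2

Taking scope [4,5] → draft [7,6] gives a common subsequence of length 2. dp[8][7] = 2 confirms this is the maximum.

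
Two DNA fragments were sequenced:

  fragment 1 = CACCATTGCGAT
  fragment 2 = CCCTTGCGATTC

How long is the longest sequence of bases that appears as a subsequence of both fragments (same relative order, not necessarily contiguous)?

10

Pick C (fragment 1 #1, fragment 2 #1), C (fragment 1 #3, fragment 2 #2), C (fragment 1 #4, fragment 2 #3), T (fragment 1 #6, fragment 2 #4), T (fragment 1 #7, fragment 2 #5), G (fragment 1 #8, fragment 2 #6), C (fragment 1 #9, fragment 2 #7), G (fragment 1 #10, fragment 2 #8), A (fragment 1 #11, fragment 2 #9), T (fragment 1 #12, fragment 2 #11); all 10 bases appear in both, in order. dp[12][12] = 10 confirms this is the maximum.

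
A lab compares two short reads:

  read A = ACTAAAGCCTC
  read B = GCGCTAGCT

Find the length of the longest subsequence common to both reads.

Let dp[i][j] be the LCS length of the first i bases of read A and the first j bases of read B. dp[i][j] = dp[i-1][j-1]+1 when the i-th and j-th bases match, else max(dp[i-1][j], dp[i][j-1]).
    ·  G  C  G  C  T  A  G  C  T
 ·  0  0  0  0  0  0  0  0  0  0
 A  0  0  0  0  0  0  1  1  1  1
 C  0  0  1  1  1  1  1  1  2  2
 T  0  0  1  1  1  2  2  2  2  3
 A  0  0  1  1  1  2  3  3  3  3
 A  0  0  1  1  1  2  3  3  3  3
 A  0  0  1  1  1  2  3  3  3  3
 G  0  1  1  2  2  2  3  4  4  4
 C  0  1  2  2  3  3  3  4  5  5
 C  0  1  2  2  3  3  3  4  5  5
 T  0  1  2  2  3  4  4  4  5  6
 C  0  1  2  2  3  4  4  4  5  6
dp[11][9] = 6. One LCS (by backtracking along matches): CTAGCT.

6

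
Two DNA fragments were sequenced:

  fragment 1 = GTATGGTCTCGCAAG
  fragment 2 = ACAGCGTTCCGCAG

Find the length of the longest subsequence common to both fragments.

One common subsequence of length 10: A at fragment 1[3]=fragment 2[3] → G at fragment 1[5]=fragment 2[4] → G at fragment 1[6]=fragment 2[6] → T at fragment 1[7]=fragment 2[8] → C at fragment 1[8]=fragment 2[9] → C at fragment 1[10]=fragment 2[10] → G at fragment 1[11]=fragment 2[11] → C at fragment 1[12]=fragment 2[12] → A at fragment 1[14]=fragment 2[13] → G at fragment 1[15]=fragment 2[14]. dp[15][14] = 10 confirms this is the maximum.

10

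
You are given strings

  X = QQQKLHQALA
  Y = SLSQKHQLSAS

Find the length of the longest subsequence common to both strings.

6

One common subsequence of length 6: Q (X #3, Y #4), then K (X #4, Y #5), then H (X #6, Y #6), then Q (X #7, Y #7), then L (X #9, Y #8), then A (X #10, Y #10). Since dp[10][11] = 6, nothing longer is possible.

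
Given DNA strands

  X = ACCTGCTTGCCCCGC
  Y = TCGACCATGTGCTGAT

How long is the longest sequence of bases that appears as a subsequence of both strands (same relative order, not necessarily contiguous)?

Match A [1,4]; then C [2,5]; then C [3,6]; then T [4,8]; then G [5,9]; then T [8,10]; then G [9,11]; then C [10,12]; then G [14,14] — 9 bases in the same relative order in both. Since dp[15][16] = 9, nothing longer is possible.

9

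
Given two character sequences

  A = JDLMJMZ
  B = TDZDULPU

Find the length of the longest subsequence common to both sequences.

One common subsequence of length 2: D [2,4], then L [3,6], and the DP table's final entry dp[7][8] is also 2, so no common subsequence is longer.

2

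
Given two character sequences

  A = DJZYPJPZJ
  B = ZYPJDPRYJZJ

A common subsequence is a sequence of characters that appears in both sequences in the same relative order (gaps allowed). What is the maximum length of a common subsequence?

Let dp[i][j] be the LCS length of the first i characters of A and the first j characters of B. dp[i][j] = dp[i-1][j-1]+1 when the i-th and j-th characters match, else max(dp[i-1][j], dp[i][j-1]).
    ·  Z  Y  P  J  D  P  R  Y  J  Z  J
 ·  0  0  0  0  0  0  0  0  0  0  0  0
 D  0  0  0  0  0  1  1  1  1  1  1  1
 J  0  0  0  0  1  1  1  1  1  2  2  2
 Z  0  1  1  1  1  1  1  1  1  2  3  3
 Y  0  1  2  2  2  2  2  2  2  2  3  3
 P  0  1  2  3  3  3  3  3  3  3  3  3
 J  0  1  2  3  4  4  4  4  4  4  4  4
 P  0  1  2  3  4  4  5  5  5  5  5  5
 Z  0  1  2  3  4  4  5  5  5  5  6  6
 J  0  1  2  3  4  4  5  5  5  6  6  7
dp[9][11] = 7. One LCS (by backtracking along matches): ZYPJPZJ.

7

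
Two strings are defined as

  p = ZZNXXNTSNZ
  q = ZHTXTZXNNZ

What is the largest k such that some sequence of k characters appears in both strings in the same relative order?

6

Pick Z [1,1]; then Z [2,6]; then X [5,7]; then N [6,8]; then N [9,9]; then Z [10,10]; all 6 characters appear in both, in order, and the DP table's final entry dp[10][10] is also 6, so no common subsequence is longer.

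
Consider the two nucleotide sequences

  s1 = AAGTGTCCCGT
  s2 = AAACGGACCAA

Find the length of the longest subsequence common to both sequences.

6

Let dp[i][j] be the LCS length of the first i bases of s1 and the first j bases of s2. dp[i][j] = dp[i-1][j-1]+1 when the i-th and j-th bases match, else max(dp[i-1][j], dp[i][j-1]).
    ·  A  A  A  C  G  G  A  C  C  A  A
 ·  0  0  0  0  0  0  0  0  0  0  0  0
 A  0  1  1  1  1  1  1  1  1  1  1  1
 A  0  1  2  2  2  2  2  2  2  2  2  2
 G  0  1  2  2  2  3  3  3  3  3  3  3
 T  0  1  2  2  2  3  3  3  3  3  3  3
 G  0  1  2  2  2  3  4  4  4  4  4  4
 T  0  1  2  2  2  3  4  4  4  4  4  4
 C  0  1  2  2  3  3  4  4  5  5  5  5
 C  0  1  2  2  3  3  4  4  5  6  6  6
 C  0  1  2  2  3  3  4  4  5  6  6  6
 G  0  1  2  2  3  4  4  4  5  6  6  6
 T  0  1  2  2  3  4  4  4  5  6  6  6
dp[11][11] = 6. One LCS (by backtracking along matches): AAGGCC.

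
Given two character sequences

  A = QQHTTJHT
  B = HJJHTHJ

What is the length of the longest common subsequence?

Pick H at A[3]=B[1] → J at A[6]=B[3] → H at A[7]=B[4] → T at A[8]=B[5]; all 4 characters appear in both, in order. The LCS DP gives dp[8][7] = 4, so this is optimal.

4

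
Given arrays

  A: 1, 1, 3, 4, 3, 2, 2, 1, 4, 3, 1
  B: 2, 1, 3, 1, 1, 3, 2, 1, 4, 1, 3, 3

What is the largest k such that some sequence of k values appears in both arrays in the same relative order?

7

Let dp[i][j] be the LCS length of the first i values of A and the first j values of B. dp[i][j] = dp[i-1][j-1]+1 when the i-th and j-th values match, else max(dp[i-1][j], dp[i][j-1]).
    ·  2  1  3  1  1  3  2  1  4  1  3  3
 ·  0  0  0  0  0  0  0  0  0  0  0  0  0
 1  0  0  1  1  1  1  1  1  1  1  1  1  1
 1  0  0  1  1  2  2  2  2  2  2  2  2  2
 3  0  0  1  2  2  2  3  3  3  3  3  3  3
 4  0  0  1  2  2  2  3  3  3  4  4  4  4
 3  0  0  1  2  2  2  3  3  3  4  4  5  5
 2  0  1  1  2  2  2  3  4  4  4  4  5  5
 2  0  1  1  2  2  2  3  4  4  4  4  5  5
 1  0  1  2  2  3  3  3  4  5  5  5  5  5
 4  0  1  2  2  3  3  3  4  5  6  6  6  6
 3  0  1  2  3  3  3  4  4  5  6  6  7  7
 1  0  1  2  3  4  4  4  4  5  6  7  7  7
dp[11][12] = 7. One LCS (by backtracking along matches): 1, 1, 3, 2, 1, 4, 3.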